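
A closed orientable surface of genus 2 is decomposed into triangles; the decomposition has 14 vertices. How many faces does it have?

32

χ = 2 − 2·2 = -2, and every face is a triangle so 3F = 2E.
V − E + F = -2 with E = 3F/2 gives 14 − (3/2 − 1)·F = -2, so F = 32 and E = 48.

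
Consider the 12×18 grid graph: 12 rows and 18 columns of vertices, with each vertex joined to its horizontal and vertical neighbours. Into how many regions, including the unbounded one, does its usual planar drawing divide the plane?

The grid has V = 12·18 = 216 vertices and E = 12·17 + 18·11 = 402 edges.
F = 2 − V + E = 2 − 216 + 402 = 188.

188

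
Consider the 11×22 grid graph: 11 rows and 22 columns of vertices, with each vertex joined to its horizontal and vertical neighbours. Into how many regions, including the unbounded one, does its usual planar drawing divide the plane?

The grid has V = 11·22 = 242 vertices and E = 11·21 + 22·10 = 451 edges.
F = 2 − V + E = 2 − 242 + 451 = 211.

211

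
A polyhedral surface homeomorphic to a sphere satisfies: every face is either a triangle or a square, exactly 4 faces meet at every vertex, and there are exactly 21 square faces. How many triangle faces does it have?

8

Let x be the number of triangles; then F = 21 + x.
Edge–face incidences: 2E = 4·21 + 3·x = 84 + 3x.
Every vertex has degree 4, so 4V = 2E.
Euler: V − E + F = 2 ⇒ (2E)/4 − E + (21 + x) = 2.
Multiply by 8: 2·(2E) − 4·(2E) + 8·(21 + x) = 16, i.e. 168 + 8x − 2·(84 + 3x) = 16.
Collecting terms: 2x = 16, so x = 8.
Then 2E = 84 + 3·8 = 108, so E = 54, V = 2E/4 = 27, F = 21 + 8 = 29.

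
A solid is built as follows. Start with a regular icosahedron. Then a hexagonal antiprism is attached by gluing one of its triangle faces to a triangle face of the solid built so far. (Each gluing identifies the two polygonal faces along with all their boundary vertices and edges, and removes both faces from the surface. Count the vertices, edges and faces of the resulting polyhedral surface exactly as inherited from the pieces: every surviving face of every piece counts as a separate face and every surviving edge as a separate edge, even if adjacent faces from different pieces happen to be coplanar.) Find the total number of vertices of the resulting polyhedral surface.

21

A regular icosahedron: V=12, E=30, F=20.
Attach a hexagonal antiprism (V=12, E=24, F=14) along a 3-gon: merge 3 vertices and 3 edges, delete both glued faces → V=21, E=51, F=32.
Check: V − E + F = 21 − 51 + 32 = 2.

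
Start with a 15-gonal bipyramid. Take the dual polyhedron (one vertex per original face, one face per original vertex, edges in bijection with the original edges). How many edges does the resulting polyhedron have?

The base solid has V = 17, E = 45, F = 30.
The dual swaps V and F and preserves E: V′ = F = 30, E′ = E = 45, F′ = V = 17.

45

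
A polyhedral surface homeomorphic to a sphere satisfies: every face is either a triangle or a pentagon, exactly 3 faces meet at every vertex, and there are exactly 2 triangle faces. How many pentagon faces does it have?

6

Let x be the number of pentagons; then F = 2 + x.
Edge–face incidences: 2E = 3·2 + 5·x = 6 + 5x.
Every vertex has degree 3, so 3V = 2E.
Euler: V − E + F = 2 ⇒ (2E)/3 − E + (2 + x) = 2.
Multiply by 6: 2·(2E) − 3·(2E) + 6·(2 + x) = 12, i.e. 12 + 6x − (6 + 5x) = 12.
Collecting terms: x + 6 = 12, so x = 6.
Then 2E = 6 + 5·6 = 36, so E = 18, V = 2E/3 = 12, F = 2 + 6 = 8.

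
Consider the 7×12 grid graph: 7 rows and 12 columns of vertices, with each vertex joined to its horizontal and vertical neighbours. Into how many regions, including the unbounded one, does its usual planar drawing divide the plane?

The grid has V = 7·12 = 84 vertices and E = 7·11 + 12·6 = 149 edges.
F = 2 − V + E = 2 − 84 + 149 = 67.

67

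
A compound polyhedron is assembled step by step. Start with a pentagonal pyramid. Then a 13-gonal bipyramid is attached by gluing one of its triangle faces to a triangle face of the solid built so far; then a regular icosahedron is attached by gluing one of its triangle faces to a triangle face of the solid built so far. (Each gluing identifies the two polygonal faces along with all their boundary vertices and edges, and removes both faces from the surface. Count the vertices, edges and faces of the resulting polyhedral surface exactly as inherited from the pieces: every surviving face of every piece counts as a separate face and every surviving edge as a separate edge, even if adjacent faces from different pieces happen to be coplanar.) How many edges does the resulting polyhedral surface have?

A pentagonal pyramid: V=6, E=10, F=6.
Attach a 13-gonal bipyramid (V=15, E=39, F=26) along a 3-gon: merge 3 vertices and 3 edges, delete both glued faces → V=18, E=46, F=30.
Attach a regular icosahedron (V=12, E=30, F=20) along a 3-gon: merge 3 vertices and 3 edges, delete both glued faces → V=27, E=73, F=48.
Check: V − E + F = 27 − 73 + 48 = 2.

73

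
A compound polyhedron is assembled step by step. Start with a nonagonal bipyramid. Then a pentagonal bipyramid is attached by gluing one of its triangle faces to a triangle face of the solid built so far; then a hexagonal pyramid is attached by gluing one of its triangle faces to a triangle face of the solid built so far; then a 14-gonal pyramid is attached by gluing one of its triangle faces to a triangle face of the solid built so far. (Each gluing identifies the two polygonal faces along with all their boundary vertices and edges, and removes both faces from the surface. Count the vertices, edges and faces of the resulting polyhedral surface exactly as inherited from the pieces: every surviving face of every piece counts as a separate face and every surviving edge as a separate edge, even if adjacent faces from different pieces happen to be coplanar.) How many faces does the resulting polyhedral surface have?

44

A nonagonal bipyramid: V=11, E=27, F=18.
Attach a pentagonal bipyramid (V=7, E=15, F=10) along a 3-gon: merge 3 vertices and 3 edges, delete both glued faces → V=15, E=39, F=26.
Attach a hexagonal pyramid (V=7, E=12, F=7) along a 3-gon: merge 3 vertices and 3 edges, delete both glued faces → V=19, E=48, F=31.
Attach a 14-gonal pyramid (V=15, E=28, F=15) along a 3-gon: merge 3 vertices and 3 edges, delete both glued faces → V=31, E=73, F=44.
Check: V − E + F = 31 − 73 + 44 = 2.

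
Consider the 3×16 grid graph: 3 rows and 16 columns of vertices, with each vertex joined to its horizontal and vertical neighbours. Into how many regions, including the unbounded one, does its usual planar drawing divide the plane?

31

The grid has V = 3·16 = 48 vertices and E = 3·15 + 16·2 = 77 edges.
F = 2 − V + E = 2 − 48 + 77 = 31.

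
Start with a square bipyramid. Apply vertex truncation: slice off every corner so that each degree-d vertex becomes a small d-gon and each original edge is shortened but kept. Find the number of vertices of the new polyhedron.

24

The base solid has V = 6, E = 12, F = 8.
Truncation replaces each original edge-end by a new vertex, so V′ = 2E = 24.
Each original edge survives, and each old vertex of degree d contributes d new edges; summing degrees gives Σd = 2E, so E′ = E + 2E = 3E = 36.
Each original face survives and each original vertex becomes one new face: F′ = F + V = 14.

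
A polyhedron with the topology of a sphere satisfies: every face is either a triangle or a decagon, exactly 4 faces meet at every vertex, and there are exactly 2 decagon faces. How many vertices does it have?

Let x be the number of triangles; then F = 2 + x.
Edge–face incidences: 2E = 10·2 + 3·x = 20 + 3x.
Every vertex has degree 4, so 4V = 2E.
Euler: V − E + F = 2 ⇒ (2E)/4 − E + (2 + x) = 2.
Multiply by 8: 2·(2E) − 4·(2E) + 8·(2 + x) = 16, i.e. 16 + 8x − 2·(20 + 3x) = 16.
Collecting terms: 2x − 24 = 16, so 2x = 40, so x = 20.
Then 2E = 20 + 3·20 = 80, so E = 40, V = 2E/4 = 20, F = 2 + 20 = 22.

20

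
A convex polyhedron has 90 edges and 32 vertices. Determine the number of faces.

60

Here V − E + F = 2.
F = 2 − V + E = 2 − 32 + 90 = 60.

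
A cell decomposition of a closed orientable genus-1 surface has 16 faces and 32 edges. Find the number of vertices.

16

For a closed orientable surface of genus 1, χ = 2 − 2·1 = 0.
V = 0 + E − F = 0 + 32 − 16 = 16.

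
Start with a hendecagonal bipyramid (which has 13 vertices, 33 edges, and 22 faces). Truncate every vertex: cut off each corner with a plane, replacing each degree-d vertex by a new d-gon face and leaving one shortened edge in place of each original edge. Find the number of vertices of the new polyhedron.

Truncation replaces each original edge-end by a new vertex, so V′ = 2E = 66.
Each original edge survives, and each old vertex of degree d contributes d new edges; summing degrees gives Σd = 2E, so E′ = E + 2E = 3E = 99.
Each original face survives and each original vertex becomes one new face: F′ = F + V = 35.

66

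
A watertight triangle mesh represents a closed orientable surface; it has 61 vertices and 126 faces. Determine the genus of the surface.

Every face is a triangle, so 2E = 3·126 = 378, giving E = 189.
χ = V − E + F = 61 − 189 + 126 = -2.
For a closed orientable surface χ = 2 − 2g, so g = (2 − (-2))/2 = 2.

2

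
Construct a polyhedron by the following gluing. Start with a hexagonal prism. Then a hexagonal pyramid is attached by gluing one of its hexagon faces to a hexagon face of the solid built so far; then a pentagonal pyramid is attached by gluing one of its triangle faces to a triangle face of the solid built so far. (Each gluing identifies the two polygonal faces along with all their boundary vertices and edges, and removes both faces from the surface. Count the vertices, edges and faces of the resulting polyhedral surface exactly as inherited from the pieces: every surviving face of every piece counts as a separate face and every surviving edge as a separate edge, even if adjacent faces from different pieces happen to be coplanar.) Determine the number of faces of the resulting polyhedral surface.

A hexagonal prism: V=12, E=18, F=8.
Attach a hexagonal pyramid (V=7, E=12, F=7) along a 6-gon: merge 6 vertices and 6 edges, delete both glued faces → V=13, E=24, F=13.
Attach a pentagonal pyramid (V=6, E=10, F=6) along a 3-gon: merge 3 vertices and 3 edges, delete both glued faces → V=16, E=31, F=17.
Check: V − E + F = 16 − 31 + 17 = 2.

17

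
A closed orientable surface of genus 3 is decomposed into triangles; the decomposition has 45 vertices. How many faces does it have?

χ = 2 − 2·3 = -4, and every face is a triangle so 3F = 2E.
V − E + F = -4 with E = 3F/2 gives 45 − (3/2 − 1)·F = -4, so F = 98 and E = 147.

98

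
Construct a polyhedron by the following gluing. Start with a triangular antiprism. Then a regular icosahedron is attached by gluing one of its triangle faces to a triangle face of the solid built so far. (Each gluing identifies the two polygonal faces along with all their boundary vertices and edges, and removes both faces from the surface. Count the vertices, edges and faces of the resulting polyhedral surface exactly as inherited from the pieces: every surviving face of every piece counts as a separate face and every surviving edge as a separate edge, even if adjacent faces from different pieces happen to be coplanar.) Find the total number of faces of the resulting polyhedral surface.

26

A triangular antiprism: V=6, E=12, F=8.
Attach a regular icosahedron (V=12, E=30, F=20) along a 3-gon: merge 3 vertices and 3 edges, delete both glued faces → V=15, E=39, F=26.
Check: V − E + F = 15 − 39 + 26 = 2.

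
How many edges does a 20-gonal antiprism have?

An antiprism on an n-gon has two n-gon caps and 2n triangles: V = 2·20 = 40, E = 4·20 = 80, F = 2·20 + 2 = 42.

80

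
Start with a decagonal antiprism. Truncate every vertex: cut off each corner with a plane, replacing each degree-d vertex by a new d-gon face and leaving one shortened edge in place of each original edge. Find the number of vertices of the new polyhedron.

The base solid has V = 20, E = 40, F = 22.
Truncation replaces each original edge-end by a new vertex, so V′ = 2E = 80.
Each original edge survives, and each old vertex of degree d contributes d new edges; summing degrees gives Σd = 2E, so E′ = E + 2E = 3E = 120.
Each original face survives and each original vertex becomes one new face: F′ = F + V = 42.

80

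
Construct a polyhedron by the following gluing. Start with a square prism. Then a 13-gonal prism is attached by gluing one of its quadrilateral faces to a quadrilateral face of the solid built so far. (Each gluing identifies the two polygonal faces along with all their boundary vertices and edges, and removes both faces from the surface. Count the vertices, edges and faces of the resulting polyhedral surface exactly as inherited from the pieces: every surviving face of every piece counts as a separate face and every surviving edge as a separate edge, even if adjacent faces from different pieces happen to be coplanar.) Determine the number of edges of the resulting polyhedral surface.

A square prism: V=8, E=12, F=6.
Attach a 13-gonal prism (V=26, E=39, F=15) along a 4-gon: merge 4 vertices and 4 edges, delete both glued faces → V=30, E=47, F=19.
Check: V − E + F = 30 − 47 + 19 = 2.

47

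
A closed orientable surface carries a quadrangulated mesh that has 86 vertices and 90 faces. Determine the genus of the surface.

3

Every face is a square, so 2E = 4·90 = 360, giving E = 180.
χ = V − E + F = 86 − 180 + 90 = -4.
For a closed orientable surface χ = 2 − 2g, so g = (2 − (-4))/2 = 3.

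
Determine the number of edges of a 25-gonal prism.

75

A prism on an n-gon has two n-gon bases and n rectangular sides: V = 2·25 = 50, E = 3·25 = 75, F = 25 + 2 = 27.
Check: V − E + F = 50 − 75 + 27 = 2.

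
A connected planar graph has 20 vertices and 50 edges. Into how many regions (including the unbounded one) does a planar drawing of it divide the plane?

Euler's formula for a connected plane graph: V − E + F = 2, so F = 2 − 20 + 50 = 32.

32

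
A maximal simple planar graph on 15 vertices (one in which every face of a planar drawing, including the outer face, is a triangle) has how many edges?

In a plane triangulation 3F = 2E and V − E + F = 2, so E = 3V − 6 = 3·15 − 6 = 39.

39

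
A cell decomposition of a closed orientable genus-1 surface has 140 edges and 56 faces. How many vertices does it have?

84

For a closed orientable surface of genus 1, χ = 2 − 2·1 = 0.
V = 0 + E − F = 0 + 140 − 56 = 84.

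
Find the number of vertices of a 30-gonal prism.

A prism on an n-gon has two n-gon bases and n rectangular sides: V = 2·30 = 60, E = 3·30 = 90, F = 30 + 2 = 32.

60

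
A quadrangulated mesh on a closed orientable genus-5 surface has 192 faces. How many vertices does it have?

184

χ = 2 − 2·5 = -8, and every face is a square so 4F = 2E.
E = 4·192/2 = 384. Then V = -8 + E − F = -8 + 384 − 192 = 184.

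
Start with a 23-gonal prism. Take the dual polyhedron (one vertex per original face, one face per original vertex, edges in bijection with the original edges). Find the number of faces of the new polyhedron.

46

The base solid has V = 46, E = 69, F = 25.
The dual swaps V and F and preserves E: V′ = F = 25, E′ = E = 69, F′ = V = 46.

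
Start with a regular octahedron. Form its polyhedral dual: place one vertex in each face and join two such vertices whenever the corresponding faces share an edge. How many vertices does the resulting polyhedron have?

The base solid has V = 6, E = 12, F = 8.
The dual swaps V and F and preserves E: V′ = F = 8, E′ = E = 12, F′ = V = 6.

8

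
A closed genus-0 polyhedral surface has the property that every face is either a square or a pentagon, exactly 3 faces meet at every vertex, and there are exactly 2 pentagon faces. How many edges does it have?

Let x be the number of squares; then F = 2 + x.
Edge–face incidences: 2E = 5·2 + 4·x = 10 + 4x.
Every vertex has degree 3, so 3V = 2E.
Euler: V − E + F = 2 ⇒ (2E)/3 − E + (2 + x) = 2.
Multiply by 6: 2·(2E) − 3·(2E) + 6·(2 + x) = 12, i.e. 12 + 6x − (10 + 4x) = 12.
Collecting terms: 2x + 2 = 12, so 2x = 10, so x = 5.
Then 2E = 10 + 4·5 = 30, so E = 15, V = 2E/3 = 10, F = 2 + 5 = 7.

15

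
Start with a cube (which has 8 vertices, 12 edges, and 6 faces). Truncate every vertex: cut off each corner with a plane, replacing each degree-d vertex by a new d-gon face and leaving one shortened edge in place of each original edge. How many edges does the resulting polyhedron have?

36

Truncation replaces each original edge-end by a new vertex, so V′ = 2E = 24.
Each original edge survives, and each old vertex of degree d contributes d new edges; summing degrees gives Σd = 2E, so E′ = E + 2E = 3E = 36.
Each original face survives and each original vertex becomes one new face: F′ = F + V = 14.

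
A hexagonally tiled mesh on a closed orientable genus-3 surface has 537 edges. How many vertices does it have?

354

χ = 2 − 2·3 = -4, and every face is a hexagon so 6F = 2E.
F = 2E/6 = 179. Then V = -4 + E − F = -4 + 537 − 179 = 354.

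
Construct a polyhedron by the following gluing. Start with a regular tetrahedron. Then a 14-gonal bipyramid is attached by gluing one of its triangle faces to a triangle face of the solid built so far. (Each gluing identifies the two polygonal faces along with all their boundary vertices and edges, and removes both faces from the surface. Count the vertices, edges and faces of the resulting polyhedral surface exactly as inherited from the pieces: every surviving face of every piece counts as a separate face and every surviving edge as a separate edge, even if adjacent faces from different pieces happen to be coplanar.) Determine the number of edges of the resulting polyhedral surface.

45

A regular tetrahedron: V=4, E=6, F=4.
Attach a 14-gonal bipyramid (V=16, E=42, F=28) along a 3-gon: merge 3 vertices and 3 edges, delete both glued faces → V=17, E=45, F=30.
Check: V − E + F = 17 − 45 + 30 = 2.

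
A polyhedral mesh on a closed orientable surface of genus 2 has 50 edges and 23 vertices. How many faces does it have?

25

For a closed orientable surface of genus 2, χ = 2 − 2·2 = -2.
F = -2 − V + E = -2 − 23 + 50 = 25.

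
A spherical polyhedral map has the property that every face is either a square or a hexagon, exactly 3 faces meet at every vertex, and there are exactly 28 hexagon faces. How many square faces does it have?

6

Let x be the number of squares; then F = 28 + x.
Edge–face incidences: 2E = 6·28 + 4·x = 168 + 4x.
Every vertex has degree 3, so 3V = 2E.
Euler: V − E + F = 2 ⇒ (2E)/3 − E + (28 + x) = 2.
Multiply by 6: 2·(2E) − 3·(2E) + 6·(28 + x) = 12, i.e. 168 + 6x − (168 + 4x) = 12.
Collecting terms: 2x = 12, so x = 6.
Then 2E = 168 + 4·6 = 192, so E = 96, V = 2E/3 = 64, F = 28 + 6 = 34.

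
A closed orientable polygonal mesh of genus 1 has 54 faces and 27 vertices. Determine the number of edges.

81

For a closed orientable surface of genus 1, χ = 2 − 2·1 = 0.
E = V + F − (0) = 27 + 54 − (0) = 81.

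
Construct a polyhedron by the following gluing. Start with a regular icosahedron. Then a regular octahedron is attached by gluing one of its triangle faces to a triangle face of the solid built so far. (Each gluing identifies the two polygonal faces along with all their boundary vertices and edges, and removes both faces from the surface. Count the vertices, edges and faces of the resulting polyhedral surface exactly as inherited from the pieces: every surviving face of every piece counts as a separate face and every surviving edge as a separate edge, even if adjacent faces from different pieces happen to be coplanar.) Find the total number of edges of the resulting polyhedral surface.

A regular icosahedron: V=12, E=30, F=20.
Attach a regular octahedron (V=6, E=12, F=8) along a 3-gon: merge 3 vertices and 3 edges, delete both glued faces → V=15, E=39, F=26.
Check: V − E + F = 15 − 39 + 26 = 2.

39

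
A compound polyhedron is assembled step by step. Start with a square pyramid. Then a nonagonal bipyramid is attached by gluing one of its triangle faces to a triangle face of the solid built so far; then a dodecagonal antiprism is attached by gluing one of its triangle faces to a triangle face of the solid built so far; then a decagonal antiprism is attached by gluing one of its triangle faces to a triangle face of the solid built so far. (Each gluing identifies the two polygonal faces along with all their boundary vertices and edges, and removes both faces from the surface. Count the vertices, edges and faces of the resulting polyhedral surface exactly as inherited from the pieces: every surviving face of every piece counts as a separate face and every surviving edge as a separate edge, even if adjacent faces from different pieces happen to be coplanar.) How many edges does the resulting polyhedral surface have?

A square pyramid: V=5, E=8, F=5.
Attach a nonagonal bipyramid (V=11, E=27, F=18) along a 3-gon: merge 3 vertices and 3 edges, delete both glued faces → V=13, E=32, F=21.
Attach a dodecagonal antiprism (V=24, E=48, F=26) along a 3-gon: merge 3 vertices and 3 edges, delete both glued faces → V=34, E=77, F=45.
Attach a decagonal antiprism (V=20, E=40, F=22) along a 3-gon: merge 3 vertices and 3 edges, delete both glued faces → V=51, E=114, F=65.
Check: V − E + F = 51 − 114 + 65 = 2.

114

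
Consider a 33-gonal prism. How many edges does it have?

A prism on an n-gon has two n-gon bases and n rectangular sides: V = 2·33 = 66, E = 3·33 = 99, F = 33 + 2 = 35.
Check: V − E + F = 66 − 99 + 35 = 2.

99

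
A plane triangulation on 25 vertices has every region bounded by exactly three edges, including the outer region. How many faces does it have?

In a plane triangulation 3F = 2E and V − E + F = 2, so F = 2V − 4 = 2·25 − 4 = 46.

46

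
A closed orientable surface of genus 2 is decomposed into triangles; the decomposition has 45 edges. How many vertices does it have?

χ = 2 − 2·2 = -2, and every face is a triangle so 3F = 2E.
F = 2E/3 = 30. Then V = -2 + E − F = -2 + 45 − 30 = 13.

13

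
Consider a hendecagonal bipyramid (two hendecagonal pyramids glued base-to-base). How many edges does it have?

33

A bipyramid over an n-gon has 2n triangular faces and n + 2 vertices: V = 11 + 2 = 13, E = 3·11 = 33, F = 2·11 = 22.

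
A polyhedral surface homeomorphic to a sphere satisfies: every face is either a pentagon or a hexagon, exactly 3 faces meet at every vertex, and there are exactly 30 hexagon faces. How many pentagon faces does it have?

Let x be the number of pentagons; then F = 30 + x.
Edge–face incidences: 2E = 6·30 + 5·x = 180 + 5x.
Every vertex has degree 3, so 3V = 2E.
Euler: V − E + F = 2 ⇒ (2E)/3 − E + (30 + x) = 2.
Multiply by 6: 2·(2E) − 3·(2E) + 6·(30 + x) = 12, i.e. 180 + 6x − (180 + 5x) = 12.
Collecting terms: x = 12.
Then 2E = 180 + 5·12 = 240, so E = 120, V = 2E/3 = 80, F = 30 + 12 = 42.

12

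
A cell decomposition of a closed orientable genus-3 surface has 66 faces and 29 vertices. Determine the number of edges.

99

For a closed orientable surface of genus 3, χ = 2 − 2·3 = -4.
E = V + F − (-4) = 29 + 66 − (-4) = 99.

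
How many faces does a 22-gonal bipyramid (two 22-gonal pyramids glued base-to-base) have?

44

A bipyramid over an n-gon has 2n triangular faces and n + 2 vertices: V = 22 + 2 = 24, E = 3·22 = 66, F = 2·22 = 44.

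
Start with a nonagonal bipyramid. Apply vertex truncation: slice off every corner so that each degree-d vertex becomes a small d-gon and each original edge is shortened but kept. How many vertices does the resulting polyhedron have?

The base solid has V = 11, E = 27, F = 18.
Truncation replaces each original edge-end by a new vertex, so V′ = 2E = 54.
Each original edge survives, and each old vertex of degree d contributes d new edges; summing degrees gives Σd = 2E, so E′ = E + 2E = 3E = 81.
Each original face survives and each original vertex becomes one new face: F′ = F + V = 29.

54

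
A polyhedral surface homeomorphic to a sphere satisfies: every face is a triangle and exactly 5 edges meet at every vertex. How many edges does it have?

Each face has 3 edges and each edge borders two faces, so 2E = 3F.
Each vertex has degree 5, so 5V = 2E and hence V = 3F/5.
Euler: V − E + F = 2 ⇒ (3F/5) − (3F/2) + F = 2.
Multiply by 10: (6 − 15 + 10)F = 20, i.e. 1F = 20.
So F = 20, E = 3·20/2 = 30, V = 3·20/5 = 12.

30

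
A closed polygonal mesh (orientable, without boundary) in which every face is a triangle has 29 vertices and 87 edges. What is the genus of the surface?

1

Every face is a triangle and each edge borders two faces, so 3F = 2·87, giving F = 58.
χ = V − E + F = 29 − 87 + 58 = 0.
For a closed orientable surface χ = 2 − 2g, so g = (2 − (0))/2 = 1.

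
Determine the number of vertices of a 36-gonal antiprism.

An antiprism on an n-gon has two n-gon caps and 2n triangles: V = 2·36 = 72, E = 4·36 = 144, F = 2·36 + 2 = 74.

72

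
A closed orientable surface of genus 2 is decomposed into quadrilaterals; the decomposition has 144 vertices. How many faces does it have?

146

χ = 2 − 2·2 = -2, and every face is a square so 4F = 2E.
V − E + F = -2 with E = 4F/2 gives 144 − (4/2 − 1)·F = -2, so F = 146 and E = 292.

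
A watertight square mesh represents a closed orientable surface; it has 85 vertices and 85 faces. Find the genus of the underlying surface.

1

Every face is a square, so 2E = 4·85 = 340, giving E = 170.
χ = V − E + F = 85 − 170 + 85 = 0.
For a closed orientable surface χ = 2 − 2g, so g = (2 − (0))/2 = 1.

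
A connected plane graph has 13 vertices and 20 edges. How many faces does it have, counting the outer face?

9

Euler's formula for a connected plane graph: V − E + F = 2, so F = 2 − 13 + 20 = 9.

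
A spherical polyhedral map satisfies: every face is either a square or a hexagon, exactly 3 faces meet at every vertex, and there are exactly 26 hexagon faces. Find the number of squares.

6

Let x be the number of squares; then F = 26 + x.
Edge–face incidences: 2E = 6·26 + 4·x = 156 + 4x.
Every vertex has degree 3, so 3V = 2E.
Euler: V − E + F = 2 ⇒ (2E)/3 − E + (26 + x) = 2.
Multiply by 6: 2·(2E) − 3·(2E) + 6·(26 + x) = 12, i.e. 156 + 6x − (156 + 4x) = 12.
Collecting terms: 2x = 12, so x = 6.
Then 2E = 156 + 4·6 = 180, so E = 90, V = 2E/3 = 60, F = 26 + 6 = 32.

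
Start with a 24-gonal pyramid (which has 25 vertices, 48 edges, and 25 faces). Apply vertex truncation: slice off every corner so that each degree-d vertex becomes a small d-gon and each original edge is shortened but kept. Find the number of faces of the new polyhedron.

Truncation replaces each original edge-end by a new vertex, so V′ = 2E = 96.
Each original edge survives, and each old vertex of degree d contributes d new edges; summing degrees gives Σd = 2E, so E′ = E + 2E = 3E = 144.
Each original face survives and each original vertex becomes one new face: F′ = F + V = 50.

50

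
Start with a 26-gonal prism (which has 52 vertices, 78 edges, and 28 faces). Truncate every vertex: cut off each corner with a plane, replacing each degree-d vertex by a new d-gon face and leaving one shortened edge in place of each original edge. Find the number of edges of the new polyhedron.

234

Truncation replaces each original edge-end by a new vertex, so V′ = 2E = 156.
Each original edge survives, and each old vertex of degree d contributes d new edges; summing degrees gives Σd = 2E, so E′ = E + 2E = 3E = 234.
Each original face survives and each original vertex becomes one new face: F′ = F + V = 80.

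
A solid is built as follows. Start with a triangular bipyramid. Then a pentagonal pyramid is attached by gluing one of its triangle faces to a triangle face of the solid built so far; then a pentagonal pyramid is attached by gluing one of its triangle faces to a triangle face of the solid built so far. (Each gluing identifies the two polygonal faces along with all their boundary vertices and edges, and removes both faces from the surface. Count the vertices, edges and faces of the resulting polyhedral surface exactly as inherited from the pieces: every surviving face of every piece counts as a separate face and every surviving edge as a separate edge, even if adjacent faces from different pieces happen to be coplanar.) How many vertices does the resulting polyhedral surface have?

11

A triangular bipyramid: V=5, E=9, F=6.
Attach a pentagonal pyramid (V=6, E=10, F=6) along a 3-gon: merge 3 vertices and 3 edges, delete both glued faces → V=8, E=16, F=10.
Attach a pentagonal pyramid (V=6, E=10, F=6) along a 3-gon: merge 3 vertices and 3 edges, delete both glued faces → V=11, E=23, F=14.
Check: V − E + F = 11 − 23 + 14 = 2.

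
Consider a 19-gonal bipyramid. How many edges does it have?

A bipyramid over an n-gon has 2n triangular faces and n + 2 vertices: V = 19 + 2 = 21, E = 3·19 = 57, F = 2·19 = 38.

57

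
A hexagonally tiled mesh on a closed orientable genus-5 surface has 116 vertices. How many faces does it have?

χ = 2 − 2·5 = -8, and every face is a hexagon so 6F = 2E.
V − E + F = -8 with E = 6F/2 gives 116 − (6/2 − 1)·F = -8, so F = 62 and E = 186.

62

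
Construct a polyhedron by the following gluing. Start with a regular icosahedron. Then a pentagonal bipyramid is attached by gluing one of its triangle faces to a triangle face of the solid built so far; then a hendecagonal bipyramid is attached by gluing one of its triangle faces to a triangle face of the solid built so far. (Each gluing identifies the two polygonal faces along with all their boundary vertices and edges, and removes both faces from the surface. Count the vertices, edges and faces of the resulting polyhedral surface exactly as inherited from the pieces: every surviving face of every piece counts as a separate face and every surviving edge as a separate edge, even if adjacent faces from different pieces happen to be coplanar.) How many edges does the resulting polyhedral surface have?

A regular icosahedron: V=12, E=30, F=20.
Attach a pentagonal bipyramid (V=7, E=15, F=10) along a 3-gon: merge 3 vertices and 3 edges, delete both glued faces → V=16, E=42, F=28.
Attach a hendecagonal bipyramid (V=13, E=33, F=22) along a 3-gon: merge 3 vertices and 3 edges, delete both glued faces → V=26, E=72, F=48.
Check: V − E + F = 26 − 72 + 48 = 2.

72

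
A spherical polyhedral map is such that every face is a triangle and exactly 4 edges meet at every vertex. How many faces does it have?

Each face has 3 edges and each edge borders two faces, so 2E = 3F.
Each vertex has degree 4, so 4V = 2E and hence V = 3F/4.
Euler: V − E + F = 2 ⇒ (3F/4) − (3F/2) + F = 2.
Multiply by 8: (6 − 12 + 8)F = 16, i.e. 2F = 16.
So F = 8, E = 3·8/2 = 12, V = 3·8/4 = 6.

8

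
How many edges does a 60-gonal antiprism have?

240

An antiprism on an n-gon has two n-gon caps and 2n triangles: V = 2·60 = 120, E = 4·60 = 240, F = 2·60 + 2 = 122.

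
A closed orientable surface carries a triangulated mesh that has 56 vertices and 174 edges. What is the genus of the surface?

Every face is a triangle and each edge borders two faces, so 3F = 2·174, giving F = 116.
χ = V − E + F = 56 − 174 + 116 = -2.
For a closed orientable surface χ = 2 − 2g, so g = (2 − (-2))/2 = 2.

2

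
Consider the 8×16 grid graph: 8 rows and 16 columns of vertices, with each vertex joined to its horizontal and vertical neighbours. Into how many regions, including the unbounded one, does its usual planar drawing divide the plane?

106

The grid has V = 8·16 = 128 vertices and E = 8·15 + 16·7 = 232 edges.
F = 2 − V + E = 2 − 128 + 232 = 106.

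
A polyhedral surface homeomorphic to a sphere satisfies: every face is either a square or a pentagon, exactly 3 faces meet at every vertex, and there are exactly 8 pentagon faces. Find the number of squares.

Let x be the number of squares; then F = 8 + x.
Edge–face incidences: 2E = 5·8 + 4·x = 40 + 4x.
Every vertex has degree 3, so 3V = 2E.
Euler: V − E + F = 2 ⇒ (2E)/3 − E + (8 + x) = 2.
Multiply by 6: 2·(2E) − 3·(2E) + 6·(8 + x) = 12, i.e. 48 + 6x − (40 + 4x) = 12.
Collecting terms: 2x + 8 = 12, so 2x = 4, so x = 2.
Then 2E = 40 + 4·2 = 48, so E = 24, V = 2E/3 = 16, F = 8 + 2 = 10.

2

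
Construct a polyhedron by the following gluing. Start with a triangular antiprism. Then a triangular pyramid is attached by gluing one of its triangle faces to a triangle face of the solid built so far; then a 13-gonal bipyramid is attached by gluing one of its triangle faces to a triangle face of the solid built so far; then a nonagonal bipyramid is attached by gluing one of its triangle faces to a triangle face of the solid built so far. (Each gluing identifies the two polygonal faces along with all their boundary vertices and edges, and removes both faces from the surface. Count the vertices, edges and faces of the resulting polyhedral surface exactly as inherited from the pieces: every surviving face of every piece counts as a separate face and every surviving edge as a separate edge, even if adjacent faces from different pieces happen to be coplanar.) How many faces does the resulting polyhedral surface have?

A triangular antiprism: V=6, E=12, F=8.
Attach a triangular pyramid (V=4, E=6, F=4) along a 3-gon: merge 3 vertices and 3 edges, delete both glued faces → V=7, E=15, F=10.
Attach a 13-gonal bipyramid (V=15, E=39, F=26) along a 3-gon: merge 3 vertices and 3 edges, delete both glued faces → V=19, E=51, F=34.
Attach a nonagonal bipyramid (V=11, E=27, F=18) along a 3-gon: merge 3 vertices and 3 edges, delete both glued faces → V=27, E=75, F=50.
Check: V − E + F = 27 − 75 + 50 = 2.

50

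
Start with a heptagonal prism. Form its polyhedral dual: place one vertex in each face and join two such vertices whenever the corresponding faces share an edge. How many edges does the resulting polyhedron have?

21

The base solid has V = 14, E = 21, F = 9.
The dual swaps V and F and preserves E: V′ = F = 9, E′ = E = 21, F′ = V = 14.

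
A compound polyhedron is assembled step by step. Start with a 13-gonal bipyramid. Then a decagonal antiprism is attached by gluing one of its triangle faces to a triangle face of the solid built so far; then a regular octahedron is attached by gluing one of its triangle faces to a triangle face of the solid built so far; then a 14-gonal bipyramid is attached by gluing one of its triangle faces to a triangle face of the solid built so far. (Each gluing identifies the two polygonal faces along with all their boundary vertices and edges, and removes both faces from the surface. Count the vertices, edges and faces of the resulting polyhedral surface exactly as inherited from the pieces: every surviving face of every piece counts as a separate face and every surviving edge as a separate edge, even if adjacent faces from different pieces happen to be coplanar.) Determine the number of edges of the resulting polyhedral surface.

A 13-gonal bipyramid: V=15, E=39, F=26.
Attach a decagonal antiprism (V=20, E=40, F=22) along a 3-gon: merge 3 vertices and 3 edges, delete both glued faces → V=32, E=76, F=46.
Attach a regular octahedron (V=6, E=12, F=8) along a 3-gon: merge 3 vertices and 3 edges, delete both glued faces → V=35, E=85, F=52.
Attach a 14-gonal bipyramid (V=16, E=42, F=28) along a 3-gon: merge 3 vertices and 3 edges, delete both glued faces → V=48, E=124, F=78.
Check: V − E + F = 48 − 124 + 78 = 2.

124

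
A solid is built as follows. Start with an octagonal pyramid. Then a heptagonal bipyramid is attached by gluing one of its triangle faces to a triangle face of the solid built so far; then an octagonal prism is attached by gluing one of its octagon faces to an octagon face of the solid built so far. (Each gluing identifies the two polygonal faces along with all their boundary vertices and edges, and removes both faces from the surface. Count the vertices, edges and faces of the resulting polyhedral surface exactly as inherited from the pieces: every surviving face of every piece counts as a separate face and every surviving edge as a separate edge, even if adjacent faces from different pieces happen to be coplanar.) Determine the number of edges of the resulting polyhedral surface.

50

An octagonal pyramid: V=9, E=16, F=9.
Attach a heptagonal bipyramid (V=9, E=21, F=14) along a 3-gon: merge 3 vertices and 3 edges, delete both glued faces → V=15, E=34, F=21.
Attach an octagonal prism (V=16, E=24, F=10) along an 8-gon: merge 8 vertices and 8 edges, delete both glued faces → V=23, E=50, F=29.
Check: V − E + F = 23 − 50 + 29 = 2.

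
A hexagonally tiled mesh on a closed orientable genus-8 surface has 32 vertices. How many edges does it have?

χ = 2 − 2·8 = -14, and every face is a hexagon so 6F = 2E.
V − E + F = -14 with E = 6F/2 gives 32 − (6/2 − 1)·F = -14, so F = 23 and E = 69.

69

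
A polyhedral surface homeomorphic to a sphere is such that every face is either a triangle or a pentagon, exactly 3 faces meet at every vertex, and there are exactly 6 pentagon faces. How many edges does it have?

18

Let x be the number of triangles; then F = 6 + x.
Edge–face incidences: 2E = 5·6 + 3·x = 30 + 3x.
Every vertex has degree 3, so 3V = 2E.
Euler: V − E + F = 2 ⇒ (2E)/3 − E + (6 + x) = 2.
Multiply by 6: 2·(2E) − 3·(2E) + 6·(6 + x) = 12, i.e. 36 + 6x − (30 + 3x) = 12.
Collecting terms: 3x + 6 = 12, so 3x = 6, so x = 2.
Then 2E = 30 + 3·2 = 36, so E = 18, V = 2E/3 = 12, F = 6 + 2 = 8.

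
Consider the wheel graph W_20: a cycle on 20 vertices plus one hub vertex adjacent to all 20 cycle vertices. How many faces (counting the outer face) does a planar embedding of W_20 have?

W_20 has V = 20 + 1 = 21 vertices and E = 2·20 = 40 edges.
By Euler's formula F = 2 − V + E = 2 − 21 + 40 = 21.

21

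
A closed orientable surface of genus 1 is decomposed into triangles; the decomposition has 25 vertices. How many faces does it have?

χ = 2 − 2·1 = 0, and every face is a triangle so 3F = 2E.
V − E + F = 0 with E = 3F/2 gives 25 − (3/2 − 1)·F = 0, so F = 50 and E = 75.

50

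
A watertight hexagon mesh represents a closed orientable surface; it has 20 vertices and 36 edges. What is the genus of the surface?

Every face is a hexagon and each edge borders two faces, so 6F = 2·36, giving F = 12.
χ = V − E + F = 20 − 36 + 12 = -4.
For a closed orientable surface χ = 2 − 2g, so g = (2 − (-4))/2 = 3.

3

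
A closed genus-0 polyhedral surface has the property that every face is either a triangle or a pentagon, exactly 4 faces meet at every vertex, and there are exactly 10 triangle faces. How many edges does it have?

Let x be the number of pentagons; then F = 10 + x.
Edge–face incidences: 2E = 3·10 + 5·x = 30 + 5x.
Every vertex has degree 4, so 4V = 2E.
Euler: V − E + F = 2 ⇒ (2E)/4 − E + (10 + x) = 2.
Multiply by 8: 2·(2E) − 4·(2E) + 8·(10 + x) = 16, i.e. 80 + 8x − 2·(30 + 5x) = 16.
Collecting terms: −2x + 20 = 16, so −2x = −4, so x = 2.
Then 2E = 30 + 5·2 = 40, so E = 20, V = 2E/4 = 10, F = 10 + 2 = 12.

20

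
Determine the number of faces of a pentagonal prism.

A prism on an n-gon has two n-gon bases and n rectangular sides: V = 2·5 = 10, E = 3·5 = 15, F = 5 + 2 = 7.
Check: V − E + F = 10 − 15 + 7 = 2.

7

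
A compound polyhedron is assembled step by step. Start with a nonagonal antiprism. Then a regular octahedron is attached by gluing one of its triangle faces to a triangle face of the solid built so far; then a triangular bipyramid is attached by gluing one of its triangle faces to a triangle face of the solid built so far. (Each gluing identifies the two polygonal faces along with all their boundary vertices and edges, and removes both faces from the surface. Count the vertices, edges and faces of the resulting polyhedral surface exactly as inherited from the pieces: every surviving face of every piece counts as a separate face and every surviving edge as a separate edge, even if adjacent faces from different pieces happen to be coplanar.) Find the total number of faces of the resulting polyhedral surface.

30

A nonagonal antiprism: V=18, E=36, F=20.
Attach a regular octahedron (V=6, E=12, F=8) along a 3-gon: merge 3 vertices and 3 edges, delete both glued faces → V=21, E=45, F=26.
Attach a triangular bipyramid (V=5, E=9, F=6) along a 3-gon: merge 3 vertices and 3 edges, delete both glued faces → V=23, E=51, F=30.
Check: V − E + F = 23 − 51 + 30 = 2.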